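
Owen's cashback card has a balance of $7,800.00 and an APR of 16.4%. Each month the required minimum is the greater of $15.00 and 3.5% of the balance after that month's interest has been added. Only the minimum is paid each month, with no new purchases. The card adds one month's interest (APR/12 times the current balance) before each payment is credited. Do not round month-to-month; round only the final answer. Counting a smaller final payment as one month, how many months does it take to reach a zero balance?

Monthly rate r = 16.4%/12 = 1.36667% = 0.0136667.
While 3.5% of the post-interest balance exceeds $15.00, each month B ← (B·(1+r))·(1 − 0.035), i.e. B shrinks by the factor (1+r)·0.965 = 0.97819.
This holds for months 1–133. Entering month 134 the balance is $415.23; 3.5% of the post-interest balance is now below $15.00, so the flat $15.00 minimum applies from here.
From month 134 a fixed $15.00 at rate r clears $415.23 in 36 more payments. Total: 133 + 36 = 169 months.

169 months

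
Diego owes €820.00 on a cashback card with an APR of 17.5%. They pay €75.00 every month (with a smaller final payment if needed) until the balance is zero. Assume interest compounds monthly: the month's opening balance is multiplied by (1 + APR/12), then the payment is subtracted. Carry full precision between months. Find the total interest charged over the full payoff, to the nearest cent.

€79.77

Monthly rate r = 17.5%/12 = 1.45833% = 0.0145833.
Payoff takes n = ⌈−ln(1 − rB₀/P)/ln(1+r)⌉ = ⌈11.997⌉ = 12 payments; the last is €74.77.
Total paid = 11·€75.00 + €74.77 = €899.77.
Total interest = total paid − principal = €899.77 − €820.00 = €79.77.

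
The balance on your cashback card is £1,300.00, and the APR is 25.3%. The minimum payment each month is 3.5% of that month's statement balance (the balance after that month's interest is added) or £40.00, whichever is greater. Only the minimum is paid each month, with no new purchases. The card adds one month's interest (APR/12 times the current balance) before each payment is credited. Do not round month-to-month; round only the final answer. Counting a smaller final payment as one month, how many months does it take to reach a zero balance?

Monthly rate r = 25.3%/12 = 2.10833% = 0.0210833.
While 3.5% of the post-interest balance exceeds £40.00, each month B ← (B·(1+r))·(1 − 0.035), i.e. B shrinks by the factor (1+r)·0.965 = 0.98535.
This holds for months 1–11. Entering month 12 the balance is £1,105.14; 3.5% of the post-interest balance is now below £40.00, so the flat £40.00 minimum applies from here.
From month 12 a fixed £40.00 at rate r clears £1,105.14 in 42 more payments. Total: 11 + 42 = 53 months.

53 months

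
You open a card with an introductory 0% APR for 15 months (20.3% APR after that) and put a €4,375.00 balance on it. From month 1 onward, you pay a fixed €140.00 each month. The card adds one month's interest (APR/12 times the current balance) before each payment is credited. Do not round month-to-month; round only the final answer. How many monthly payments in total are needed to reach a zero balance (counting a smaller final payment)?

Promo months 1–15 at r₀ = 0%/12 = 0; months 16+ at r₁ = 20.3%/12 = 0.0169167.
After month 15 (no interest yet): B = €4,375.00 − 15·€140.00 = €2,275.00.
Then at r₁ with €140.00/mo: n₂ = −ln(1 − r₁·B/P)/ln(1+r₁) ≈ 19.16 → 20 more payments.

35 payments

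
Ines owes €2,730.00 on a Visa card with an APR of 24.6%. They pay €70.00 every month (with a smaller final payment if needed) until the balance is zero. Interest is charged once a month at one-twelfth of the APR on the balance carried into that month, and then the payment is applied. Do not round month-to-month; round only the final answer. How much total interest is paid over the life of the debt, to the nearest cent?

€2,813.28

Monthly rate r = 24.6%/12 = 2.05% = 0.0205.
Payoff takes n = ⌈−ln(1 − rB₀/P)/ln(1+r)⌉ = ⌈79.188⌉ = 80 payments; the last is €13.28.
Total paid = 79·€70.00 + €13.28 = €5,543.28.
Total interest = total paid − principal = €5,543.28 − €2,730.00 = €2,813.28.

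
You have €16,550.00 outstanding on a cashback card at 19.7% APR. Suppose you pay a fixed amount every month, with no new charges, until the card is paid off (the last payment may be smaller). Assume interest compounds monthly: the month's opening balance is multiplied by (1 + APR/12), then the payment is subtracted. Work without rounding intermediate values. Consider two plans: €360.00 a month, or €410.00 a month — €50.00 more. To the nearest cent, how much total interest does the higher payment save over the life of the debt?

Monthly rate r = 19.7%/12 = 1.64167% = 0.0164167.
At €360.00/mo: n = ⌈−ln(1 − rB₀/P)/ln(1+r)⌉ = 87 payments (last €109.99); total interest = total paid − €16,550.00 = €14,519.99.
At €410.00/mo: 67 payments (last €302.78); total interest €10,812.78.
Interest saved = €14,519.99 − €10,812.78 = €3,707.21.

€3,707.21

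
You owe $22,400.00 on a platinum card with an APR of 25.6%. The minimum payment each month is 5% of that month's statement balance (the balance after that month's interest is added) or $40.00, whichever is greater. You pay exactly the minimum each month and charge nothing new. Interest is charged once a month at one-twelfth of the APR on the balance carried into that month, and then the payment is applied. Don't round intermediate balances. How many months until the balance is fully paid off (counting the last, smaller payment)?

137 months

Monthly rate r = 25.6%/12 = 2.13333% = 0.0213333.
While 5% of the post-interest balance exceeds $40.00, each month B ← (B·(1+r))·(1 − 0.05), i.e. B shrinks by the factor (1+r)·0.95 = 0.97027.
This holds for months 1–112. Entering month 113 the balance is $762.17; 5% of the post-interest balance is now below $40.00, so the flat $40.00 minimum applies from here.
From month 113 a fixed $40.00 at rate r clears $762.17 in 25 more payments. Total: 112 + 25 = 137 months.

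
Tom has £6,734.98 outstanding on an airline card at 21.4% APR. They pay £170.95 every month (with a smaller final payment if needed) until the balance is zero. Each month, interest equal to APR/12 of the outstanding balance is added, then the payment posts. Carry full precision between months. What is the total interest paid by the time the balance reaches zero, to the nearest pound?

Monthly rate r = 21.4%/12 = 1.78333% = 0.0178333.
Payoff takes n = ⌈−ln(1 − rB₀/P)/ln(1+r)⌉ = ⌈68.603⌉ = 69 payments; the last is £103.37.
Total paid = 68·£170.95 + £103.37 = £11,727.97.
Total interest = total paid − principal = £11,727.97 − £6,734.98 = £4,992.99.

£4,993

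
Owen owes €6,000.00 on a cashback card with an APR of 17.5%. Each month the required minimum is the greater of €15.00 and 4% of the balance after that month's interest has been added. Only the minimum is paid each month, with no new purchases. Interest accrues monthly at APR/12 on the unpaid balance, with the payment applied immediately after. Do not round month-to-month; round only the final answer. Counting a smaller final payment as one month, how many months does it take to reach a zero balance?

137 months

Monthly rate r = 17.5%/12 = 1.45833% = 0.0145833.
While 4% of the post-interest balance exceeds €15.00, each month B ← (B·(1+r))·(1 − 0.04), i.e. B shrinks by the factor (1+r)·0.96 = 0.974.
This holds for months 1–106. Entering month 107 the balance is €367.62; 4% of the post-interest balance is now below €15.00, so the flat €15.00 minimum applies from here.
From month 107 a fixed €15.00 at rate r clears €367.62 in 31 more payments. Total: 106 + 31 = 137 months.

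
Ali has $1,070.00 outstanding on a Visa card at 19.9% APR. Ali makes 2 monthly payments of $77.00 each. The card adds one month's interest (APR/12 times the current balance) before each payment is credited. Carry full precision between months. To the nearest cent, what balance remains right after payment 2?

Monthly rate r = 19.9%/12 = 1.65833% = 0.0165833.
Each month: B ← B·(1+r) − $77.00.
Month 1: interest $17.74; balance after payment $1,010.74.
Month 2: interest $16.76; balance after payment $950.51.

$950.51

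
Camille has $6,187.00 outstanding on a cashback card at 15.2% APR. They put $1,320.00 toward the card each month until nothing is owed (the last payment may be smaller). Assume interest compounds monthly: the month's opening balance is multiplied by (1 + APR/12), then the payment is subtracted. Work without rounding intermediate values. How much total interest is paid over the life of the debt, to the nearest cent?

$232.57

Monthly rate r = 15.2%/12 = 1.26667% = 0.0126667.
Payoff takes n = ⌈−ln(1 − rB₀/P)/ln(1+r)⌉ = ⌈4.863⌉ = 5 payments; the last is $1,139.57.
Total paid = 4·$1,320.00 + $1,139.57 = $6,419.57.
Total interest = total paid − principal = $6,419.57 − $6,187.00 = $232.57.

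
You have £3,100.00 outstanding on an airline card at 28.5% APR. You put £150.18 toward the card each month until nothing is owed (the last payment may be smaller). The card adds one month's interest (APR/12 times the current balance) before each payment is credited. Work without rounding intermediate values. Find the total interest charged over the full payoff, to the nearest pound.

£1,212

Monthly rate r = 28.5%/12 = 2.375% = 0.02375.
Payoff takes n = ⌈−ln(1 − rB₀/P)/ln(1+r)⌉ = ⌈28.707⌉ = 29 payments; the last is £106.57.
Total paid = 28·£150.18 + £106.57 = £4,311.61.
Total interest = total paid − principal = £4,311.61 − £3,100.00 = £1,211.61.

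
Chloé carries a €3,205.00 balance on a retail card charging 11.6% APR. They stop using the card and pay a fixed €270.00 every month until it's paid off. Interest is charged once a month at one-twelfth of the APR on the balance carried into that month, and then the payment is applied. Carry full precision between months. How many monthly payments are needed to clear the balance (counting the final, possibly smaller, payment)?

13 months

Monthly rate r = 11.6%/12 = 0.966667% = 0.00966667.
Recurrence: B ← B·(1+r) − €270.00.
Month 1: interest €30.98; balance after payment €2,965.98.
Month 2: interest €28.67; balance after payment €2,724.65.
Closed form: n = −ln(1 − rB₀/P)/ln(1+r) = −ln(0.88525)/ln(1.00967) ≈ 12.669, so the balance reaches zero during payment 13.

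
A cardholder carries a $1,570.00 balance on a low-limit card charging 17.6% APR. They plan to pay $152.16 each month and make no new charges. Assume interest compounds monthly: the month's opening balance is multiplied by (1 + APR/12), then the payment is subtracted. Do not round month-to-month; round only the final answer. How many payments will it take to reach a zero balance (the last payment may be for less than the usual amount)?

Monthly rate r = 17.6%/12 = 1.46667% = 0.0146667.
Recurrence: B ← B·(1+r) − $152.16.
Month 1: interest $23.03; balance after payment $1,440.87.
Month 2: interest $21.13; balance after payment $1,309.84.
Closed form: n = −ln(1 − rB₀/P)/ln(1+r) = −ln(0.84867)/ln(1.01467) ≈ 11.270, so the balance reaches zero during payment 12.

12 months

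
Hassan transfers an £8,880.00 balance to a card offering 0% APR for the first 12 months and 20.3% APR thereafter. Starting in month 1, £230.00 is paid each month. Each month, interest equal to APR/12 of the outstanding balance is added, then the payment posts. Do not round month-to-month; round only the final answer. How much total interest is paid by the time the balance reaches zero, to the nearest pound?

Promo months 1–12 at r₀ = 0%/12 = 0; months 13+ at r₁ = 20.3%/12 = 0.0169167.
After month 12 (no interest yet): B = £8,880.00 − 12·£230.00 = £6,120.00.
Then at r₁ with £230.00/mo: n₂ = −ln(1 − r₁·B/P)/ln(1+r₁) ≈ 35.65 → 36 more payments.
Total paid = 47·£230.00 + £150.48 = £10,960.48; interest = £10,960.48 − £8,880.00 = £2,080.48.

£2,080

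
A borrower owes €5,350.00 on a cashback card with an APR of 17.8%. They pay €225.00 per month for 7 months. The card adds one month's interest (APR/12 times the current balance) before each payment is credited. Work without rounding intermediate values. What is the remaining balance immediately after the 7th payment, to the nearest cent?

Monthly rate r = 17.8%/12 = 1.48333% = 0.0148333.
Each month: B ← B·(1+r) − €225.00.
Month 1: interest €79.36; balance after payment €5,204.36.
Month 2: interest €77.20; balance after payment €5,056.56.
Month 3: interest €75.01; balance after payment €4,906.56.
Month 4: interest €72.78; balance after payment €4,754.34.
Month 5: interest €70.52; balance after payment €4,599.87.
Month 6: interest €68.23; balance after payment €4,443.10.
Month 7: interest €65.91; balance after payment €4,284.00.

€4,284.00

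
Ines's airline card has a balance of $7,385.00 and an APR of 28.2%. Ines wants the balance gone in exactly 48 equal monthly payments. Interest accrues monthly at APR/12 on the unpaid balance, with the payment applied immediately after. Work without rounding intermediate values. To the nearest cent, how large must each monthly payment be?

$258.23

Monthly rate r = 28.2%/12 = 2.35% = 0.0235.
Level-payment amortization: P = B₀·r / (1 − (1+r)^(−n)) = 7385.00·0.0235 / (1 − 1.0235^(−48)).
Denominator 1 − (1+r)^(−48) = 0.672068343.
P = 173.548 / 0.672068343 ≈ 258.23.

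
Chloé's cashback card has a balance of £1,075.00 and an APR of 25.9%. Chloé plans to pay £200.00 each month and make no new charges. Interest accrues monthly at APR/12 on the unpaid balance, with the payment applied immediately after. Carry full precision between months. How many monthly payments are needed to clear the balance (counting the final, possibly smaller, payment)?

6 months

Monthly rate r = 25.9%/12 = 2.15833% = 0.0215833.
Recurrence: B ← B·(1+r) − £200.00.
Month 1: interest £23.20; balance after payment £898.20.
Month 2: interest £19.39; balance after payment £717.59.
Month 3: interest £15.49; balance after payment £533.08.
Month 4: interest £11.51; balance after payment £344.58.
Month 5: interest £7.44; balance after payment £152.02.
Month 6: interest £3.28; balance after payment £0.00.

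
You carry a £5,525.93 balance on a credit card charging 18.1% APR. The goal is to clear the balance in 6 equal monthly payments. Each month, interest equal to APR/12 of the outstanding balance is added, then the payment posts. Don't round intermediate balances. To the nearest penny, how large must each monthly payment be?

£970.22

Monthly rate r = 18.1%/12 = 1.50833% = 0.0150833.
Level-payment amortization: P = B₀·r / (1 − (1+r)^(−n)) = 5525.93·0.0150833 / (1 − 1.01508^(−6)).
Denominator 1 − (1+r)^(−6) = 0.0859081914.
P = 83.3494 / 0.0859081914 ≈ 970.22.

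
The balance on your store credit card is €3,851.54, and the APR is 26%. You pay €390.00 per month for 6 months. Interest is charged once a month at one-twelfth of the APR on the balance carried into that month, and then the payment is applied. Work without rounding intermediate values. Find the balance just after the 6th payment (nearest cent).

€1,909.69

Monthly rate r = 26%/12 = 2.16667% = 0.0216667.
Each month: B ← B·(1+r) − €390.00.
Month 1: interest €83.45; balance after payment €3,544.99.
Month 2: interest €76.81; balance after payment €3,231.80.
Month 3: interest €70.02; balance after payment €2,911.82.
Month 4: interest €63.09; balance after payment €2,584.91.
Month 5: interest €56.01; balance after payment €2,250.92.
Month 6: interest €48.77; balance after payment €1,909.69.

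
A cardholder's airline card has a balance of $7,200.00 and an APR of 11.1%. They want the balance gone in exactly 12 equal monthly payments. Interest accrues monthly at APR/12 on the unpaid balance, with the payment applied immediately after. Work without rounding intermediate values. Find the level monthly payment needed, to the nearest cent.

Monthly rate r = 11.1%/12 = 0.925% = 0.00925.
Level-payment amortization: P = B₀·r / (1 − (1+r)^(−n)) = 7200.00·0.00925 / (1 − 1.00925^(−12)).
Denominator 1 − (1+r)^(−12) = 0.104604509.
P = 66.6 / 0.104604509 ≈ 636.68.

$636.68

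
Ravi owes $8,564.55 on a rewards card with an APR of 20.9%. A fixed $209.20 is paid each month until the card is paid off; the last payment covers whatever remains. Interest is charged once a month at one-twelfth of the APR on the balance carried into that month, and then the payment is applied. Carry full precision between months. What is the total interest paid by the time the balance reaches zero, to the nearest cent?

Monthly rate r = 20.9%/12 = 1.74167% = 0.0174167.
Payoff takes n = ⌈−ln(1 − rB₀/P)/ln(1+r)⌉ = ⌈72.300⌉ = 73 payments; the last is $63.06.
Total paid = 72·$209.20 + $63.06 = $15,125.46.
Total interest = total paid − principal = $15,125.46 − $8,564.55 = $6,560.91.

$6,560.91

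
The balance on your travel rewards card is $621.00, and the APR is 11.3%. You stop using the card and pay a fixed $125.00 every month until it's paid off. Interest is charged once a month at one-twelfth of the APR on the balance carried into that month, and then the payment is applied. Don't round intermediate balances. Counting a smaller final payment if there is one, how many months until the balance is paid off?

6 months

Monthly rate r = 11.3%/12 = 0.941667% = 0.00941667.
Recurrence: B ← B·(1+r) − $125.00.
Month 1: interest $5.85; balance after payment $501.85.
Month 2: interest $4.73; balance after payment $381.57.
Month 3: interest $3.59; balance after payment $260.17.
Month 4: interest $2.45; balance after payment $137.62.
Month 5: interest $1.30; balance after payment $13.91.
Month 6: interest $0.13; balance after payment $0.00.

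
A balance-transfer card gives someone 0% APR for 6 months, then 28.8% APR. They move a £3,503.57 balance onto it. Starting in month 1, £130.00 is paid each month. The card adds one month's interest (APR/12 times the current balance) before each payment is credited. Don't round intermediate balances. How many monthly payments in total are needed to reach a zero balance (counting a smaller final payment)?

Promo months 1–6 at r₀ = 0%/12 = 0; months 7+ at r₁ = 28.8%/12 = 0.024.
After month 6 (no interest yet): B = £3,503.57 − 6·£130.00 = £2,723.57.
Then at r₁ with £130.00/mo: n₂ = −ln(1 − r₁·B/P)/ln(1+r₁) ≈ 29.46 → 30 more payments.

36 months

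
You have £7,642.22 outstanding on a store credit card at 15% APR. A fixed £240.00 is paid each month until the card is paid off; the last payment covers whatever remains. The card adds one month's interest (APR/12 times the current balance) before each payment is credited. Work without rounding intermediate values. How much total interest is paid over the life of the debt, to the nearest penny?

£2,163.73

Monthly rate r = 15%/12 = 1.25% = 0.0125.
Payoff takes n = ⌈−ln(1 − rB₀/P)/ln(1+r)⌉ = ⌈40.857⌉ = 41 payments; the last is £205.95.
Total paid = 40·£240.00 + £205.95 = £9,805.95.
Total interest = total paid − principal = £9,805.95 − £7,642.22 = £2,163.73.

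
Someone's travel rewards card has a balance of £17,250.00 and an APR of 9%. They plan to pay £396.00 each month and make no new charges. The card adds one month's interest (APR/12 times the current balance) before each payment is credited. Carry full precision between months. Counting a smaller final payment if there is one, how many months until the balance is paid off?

Monthly rate r = 9%/12 = 0.75% = 0.0075.
Recurrence: B ← B·(1+r) − £396.00.
Month 1: interest £129.38; balance after payment £16,983.38.
Month 2: interest £127.38; balance after payment £16,714.75.
Closed form: n = −ln(1 − rB₀/P)/ln(1+r) = −ln(0.6733)/ln(1.0075) ≈ 52.940, so the balance reaches zero during payment 53.

53 payments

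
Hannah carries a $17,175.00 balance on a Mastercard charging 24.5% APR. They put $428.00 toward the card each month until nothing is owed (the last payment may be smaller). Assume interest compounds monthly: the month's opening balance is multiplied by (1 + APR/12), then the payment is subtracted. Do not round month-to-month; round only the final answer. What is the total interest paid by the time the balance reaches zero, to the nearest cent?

$19,056.16

Monthly rate r = 24.5%/12 = 2.04167% = 0.0204167.
Payoff takes n = ⌈−ln(1 − rB₀/P)/ln(1+r)⌉ = ⌈84.650⌉ = 85 payments; the last is $279.16.
Total paid = 84·$428.00 + $279.16 = $36,231.16.
Total interest = total paid − principal = $36,231.16 − $17,175.00 = $19,056.16.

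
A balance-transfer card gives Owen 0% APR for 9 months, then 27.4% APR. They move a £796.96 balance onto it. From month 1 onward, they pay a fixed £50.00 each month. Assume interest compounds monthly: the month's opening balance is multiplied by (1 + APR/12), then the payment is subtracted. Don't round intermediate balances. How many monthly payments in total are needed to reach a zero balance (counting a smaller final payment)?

17 payments

Promo months 1–9 at r₀ = 0%/12 = 0; months 10+ at r₁ = 27.4%/12 = 0.0228333.
After month 9 (no interest yet): B = £796.96 − 9·£50.00 = £346.96.
Then at r₁ with £50.00/mo: n₂ = −ln(1 − r₁·B/P)/ln(1+r₁) ≈ 7.64 → 8 more payments.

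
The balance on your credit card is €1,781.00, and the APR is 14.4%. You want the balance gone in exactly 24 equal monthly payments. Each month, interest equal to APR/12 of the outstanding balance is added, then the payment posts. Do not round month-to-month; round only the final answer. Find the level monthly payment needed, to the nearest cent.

€85.85

Monthly rate r = 14.4%/12 = 1.2% = 0.012.
Level-payment amortization: P = B₀·r / (1 − (1+r)^(−n)) = 1781.00·0.012 / (1 − 1.012^(−24)).
Denominator 1 − (1+r)^(−24) = 0.24895199.
P = 21.372 / 0.24895199 ≈ 85.85.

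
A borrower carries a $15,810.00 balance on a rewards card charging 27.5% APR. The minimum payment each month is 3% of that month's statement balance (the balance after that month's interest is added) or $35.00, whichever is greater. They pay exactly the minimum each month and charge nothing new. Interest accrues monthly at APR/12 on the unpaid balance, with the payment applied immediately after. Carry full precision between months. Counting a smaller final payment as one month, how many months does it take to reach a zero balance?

Monthly rate r = 27.5%/12 = 2.29167% = 0.0229167.
While 3% of the post-interest balance exceeds $35.00, each month B ← (B·(1+r))·(1 − 0.03), i.e. B shrinks by the factor (1+r)·0.97 = 0.99223.
This holds for months 1–338. Entering month 339 the balance is $1,131.84; 3% of the post-interest balance is now below $35.00, so the flat $35.00 minimum applies from here.
From month 339 a fixed $35.00 at rate r clears $1,131.84 in 60 more payments. Total: 338 + 60 = 398 months.

398 months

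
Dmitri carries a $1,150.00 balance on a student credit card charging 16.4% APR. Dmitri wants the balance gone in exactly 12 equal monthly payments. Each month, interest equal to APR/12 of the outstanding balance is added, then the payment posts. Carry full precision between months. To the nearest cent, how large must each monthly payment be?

Monthly rate r = 16.4%/12 = 1.36667% = 0.0136667.
Level-payment amortization: P = B₀·r / (1 − (1+r)^(−n)) = 1150.00·0.0136667 / (1 − 1.01367^(−12)).
Denominator 1 − (1+r)^(−12) = 0.150314876.
P = 15.7167 / 0.150314876 ≈ 104.56.

$104.56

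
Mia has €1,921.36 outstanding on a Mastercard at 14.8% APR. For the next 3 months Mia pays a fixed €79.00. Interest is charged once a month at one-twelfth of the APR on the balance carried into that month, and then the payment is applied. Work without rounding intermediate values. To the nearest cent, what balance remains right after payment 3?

Monthly rate r = 14.8%/12 = 1.23333% = 0.0123333.
Each month: B ← B·(1+r) − €79.00.
Month 1: interest €23.70; balance after payment €1,866.06.
Month 2: interest €23.01; balance after payment €1,810.07.
Month 3: interest €22.32; balance after payment €1,753.40.

€1,753.40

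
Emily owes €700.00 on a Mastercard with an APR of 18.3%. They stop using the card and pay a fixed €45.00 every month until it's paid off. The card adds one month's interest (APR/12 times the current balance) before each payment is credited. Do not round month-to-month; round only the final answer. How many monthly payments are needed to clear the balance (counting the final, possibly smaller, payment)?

Monthly rate r = 18.3%/12 = 1.525% = 0.01525.
Recurrence: B ← B·(1+r) − €45.00.
Month 1: interest €10.68; balance after payment €665.67.
Month 2: interest €10.15; balance after payment €630.83.
Closed form: n = −ln(1 − rB₀/P)/ln(1+r) = −ln(0.76278)/ln(1.01525) ≈ 17.892, so the balance reaches zero during payment 18.

18 payments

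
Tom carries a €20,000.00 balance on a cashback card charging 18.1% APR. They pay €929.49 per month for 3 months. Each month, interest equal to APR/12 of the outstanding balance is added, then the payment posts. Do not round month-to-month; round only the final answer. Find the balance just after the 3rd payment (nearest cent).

€18,087.98

Monthly rate r = 18.1%/12 = 1.50833% = 0.0150833.
Each month: B ← B·(1+r) − €929.49.
Month 1: interest €301.67; balance after payment €19,372.18.
Month 2: interest €292.20; balance after payment €18,734.88.
Month 3: interest €282.58; balance after payment €18,087.98.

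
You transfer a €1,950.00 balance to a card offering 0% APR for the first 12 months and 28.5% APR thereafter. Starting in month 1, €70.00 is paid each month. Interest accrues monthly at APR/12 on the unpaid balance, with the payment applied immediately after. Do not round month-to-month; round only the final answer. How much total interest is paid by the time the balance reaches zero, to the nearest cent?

Promo months 1–12 at r₀ = 0%/12 = 0; months 13+ at r₁ = 28.5%/12 = 0.02375.
After month 12 (no interest yet): B = €1,950.00 − 12·€70.00 = €1,110.00.
Then at r₁ with €70.00/mo: n₂ = −ln(1 − r₁·B/P)/ln(1+r₁) ≈ 20.13 → 21 more payments.
Total paid = 32·€70.00 + €9.43 = €2,249.43; interest = €2,249.43 − €1,950.00 = €299.43.

€299.43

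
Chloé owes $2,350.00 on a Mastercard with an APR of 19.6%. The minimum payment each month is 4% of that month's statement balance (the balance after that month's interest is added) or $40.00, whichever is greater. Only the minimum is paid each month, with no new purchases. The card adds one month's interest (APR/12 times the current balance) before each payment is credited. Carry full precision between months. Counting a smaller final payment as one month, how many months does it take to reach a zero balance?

Monthly rate r = 19.6%/12 = 1.63333% = 0.0163333.
While 4% of the post-interest balance exceeds $40.00, each month B ← (B·(1+r))·(1 − 0.04), i.e. B shrinks by the factor (1+r)·0.96 = 0.97568.
This holds for months 1–36. Entering month 37 the balance is $968.58; 4% of the post-interest balance is now below $40.00, so the flat $40.00 minimum applies from here.
From month 37 a fixed $40.00 at rate r clears $968.58 in 32 more payments. Total: 36 + 32 = 68 months.

68 months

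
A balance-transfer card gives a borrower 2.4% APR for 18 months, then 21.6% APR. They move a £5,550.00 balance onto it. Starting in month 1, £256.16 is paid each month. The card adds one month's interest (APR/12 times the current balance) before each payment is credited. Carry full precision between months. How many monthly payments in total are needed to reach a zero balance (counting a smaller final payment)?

23 payments

Promo months 1–18 at r₀ = 2.4%/12 = 0.002; months 19+ at r₁ = 21.6%/12 = 0.018.
After month 18: iterate B ← B·(1+r₀) − £256.16 for 18 months → £1,063.13.
Then at r₁ with £256.16/mo: n₂ = −ln(1 − r₁·B/P)/ln(1+r₁) ≈ 4.35 → 5 more payments.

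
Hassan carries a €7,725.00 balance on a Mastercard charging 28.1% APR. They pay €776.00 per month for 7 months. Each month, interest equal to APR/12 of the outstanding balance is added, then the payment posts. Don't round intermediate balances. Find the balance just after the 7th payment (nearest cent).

€3,254.92

Monthly rate r = 28.1%/12 = 2.34167% = 0.0234167.
Each month: B ← B·(1+r) − €776.00.
Month 1: interest €180.89; balance after payment €7,129.89.
Month 2: interest €166.96; balance after payment €6,520.85.
Month 3: interest €152.70; balance after payment €5,897.55.
Month 4: interest €138.10; balance after payment €5,259.65.
Month 5: interest €123.16; balance after payment €4,606.81.
Month 6: interest €107.88; balance after payment €3,938.69.
Month 7: interest €92.23; balance after payment €3,254.92.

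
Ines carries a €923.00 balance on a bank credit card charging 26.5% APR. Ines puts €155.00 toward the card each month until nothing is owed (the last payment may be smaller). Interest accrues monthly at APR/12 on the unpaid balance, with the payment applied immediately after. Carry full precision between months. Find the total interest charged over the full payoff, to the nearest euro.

Monthly rate r = 26.5%/12 = 2.20833% = 0.0220833.
Payoff takes n = ⌈−ln(1 − rB₀/P)/ln(1+r)⌉ = ⌈6.455⌉ = 7 payments; the last is €70.90.
Total paid = 6·€155.00 + €70.90 = €1,000.90.
Total interest = total paid − principal = €1,000.90 − €923.00 = €77.90.

€78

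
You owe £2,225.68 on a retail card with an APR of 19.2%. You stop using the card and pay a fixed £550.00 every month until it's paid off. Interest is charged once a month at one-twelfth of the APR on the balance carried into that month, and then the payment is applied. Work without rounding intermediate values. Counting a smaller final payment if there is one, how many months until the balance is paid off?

Monthly rate r = 19.2%/12 = 1.6% = 0.016.
Recurrence: B ← B·(1+r) − £550.00.
Month 1: interest £35.61; balance after payment £1,711.29.
Month 2: interest £27.38; balance after payment £1,188.67.
Month 3: interest £19.02; balance after payment £657.69.
Month 4: interest £10.52; balance after payment £118.21.
Month 5: interest £1.89; balance after payment £0.00.

5 payments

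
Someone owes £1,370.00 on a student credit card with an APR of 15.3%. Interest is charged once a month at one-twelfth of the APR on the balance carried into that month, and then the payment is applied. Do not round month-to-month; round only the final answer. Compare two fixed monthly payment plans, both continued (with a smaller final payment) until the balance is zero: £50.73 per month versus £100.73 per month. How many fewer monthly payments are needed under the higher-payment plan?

18 fewer payments

Monthly rate r = 15.3%/12 = 1.275% = 0.01275.
At £50.73/mo: n = ⌈−ln(1 − rB₀/P)/ln(1+r)⌉ = 34 payments (last £16.07); total interest = total paid − £1,370.00 = £320.16.
At £100.73/mo: 16 payments (last £3.23); total interest £144.18.
Payments saved = 34 − 16 = 18.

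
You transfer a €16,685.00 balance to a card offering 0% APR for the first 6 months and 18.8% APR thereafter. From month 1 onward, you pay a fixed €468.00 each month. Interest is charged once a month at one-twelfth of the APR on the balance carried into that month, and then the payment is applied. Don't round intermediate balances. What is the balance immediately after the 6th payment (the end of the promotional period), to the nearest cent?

Promo months 1–6 at r₀ = 0%/12 = 0; months 7+ at r₁ = 18.8%/12 = 0.0156667.
After month 6 (no interest yet): B = €16,685.00 − 6·€468.00 = €13,877.00.

€13,877.00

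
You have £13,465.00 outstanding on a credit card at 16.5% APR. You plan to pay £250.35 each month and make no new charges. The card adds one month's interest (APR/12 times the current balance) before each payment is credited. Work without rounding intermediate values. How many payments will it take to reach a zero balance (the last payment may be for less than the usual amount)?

Monthly rate r = 16.5%/12 = 1.375% = 0.01375.
Recurrence: B ← B·(1+r) − £250.35.
Month 1: interest £185.14; balance after payment £13,399.79.
Month 2: interest £184.25; balance after payment £13,333.69.
Closed form: n = −ln(1 − rB₀/P)/ln(1+r) = −ln(0.26046)/ln(1.01375) ≈ 98.511, so the balance reaches zero during payment 99.

99 months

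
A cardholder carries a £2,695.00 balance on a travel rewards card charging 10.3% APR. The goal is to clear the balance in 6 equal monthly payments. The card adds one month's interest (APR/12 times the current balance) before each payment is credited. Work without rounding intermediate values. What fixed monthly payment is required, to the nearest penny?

Monthly rate r = 10.3%/12 = 0.858333% = 0.00858333.
Level-payment amortization: P = B₀·r / (1 − (1+r)^(−n)) = 2695.00·0.00858333 / (1 − 1.00858^(−6)).
Denominator 1 − (1+r)^(−6) = 0.0499875943.
P = 23.1321 / 0.0499875943 ≈ 462.76.

£462.76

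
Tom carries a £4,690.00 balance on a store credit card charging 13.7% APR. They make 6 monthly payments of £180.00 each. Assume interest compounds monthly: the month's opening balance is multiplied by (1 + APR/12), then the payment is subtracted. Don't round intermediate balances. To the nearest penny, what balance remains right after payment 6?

£3,909.28

Monthly rate r = 13.7%/12 = 1.14167% = 0.0114167.
Each month: B ← B·(1+r) − £180.00.
Month 1: interest £53.54; balance after payment £4,563.54.
Month 2: interest £52.10; balance after payment £4,435.64.
Month 3: interest £50.64; balance after payment £4,306.28.
Month 4: interest £49.16; balance after payment £4,175.45.
Month 5: interest £47.67; balance after payment £4,043.12.
Month 6: interest £46.16; balance after payment £3,909.28.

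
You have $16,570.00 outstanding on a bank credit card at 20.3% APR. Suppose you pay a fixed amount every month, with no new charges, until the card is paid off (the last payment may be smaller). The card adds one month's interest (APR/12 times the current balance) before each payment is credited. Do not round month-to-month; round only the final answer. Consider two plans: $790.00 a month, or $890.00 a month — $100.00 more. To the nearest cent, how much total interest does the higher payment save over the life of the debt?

$567.62

Monthly rate r = 20.3%/12 = 1.69167% = 0.0169167.
At $790.00/mo: n = ⌈−ln(1 − rB₀/P)/ln(1+r)⌉ = 27 payments (last $98.40); total interest = total paid − $16,570.00 = $4,068.40.
At $890.00/mo: 23 payments (last $490.78); total interest $3,500.78.
Interest saved = $4,068.40 − $3,500.78 = $567.62.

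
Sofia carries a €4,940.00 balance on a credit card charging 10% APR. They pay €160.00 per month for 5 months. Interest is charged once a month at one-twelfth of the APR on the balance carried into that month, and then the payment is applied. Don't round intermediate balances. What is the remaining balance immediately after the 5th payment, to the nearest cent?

Monthly rate r = 10%/12 = 0.833333% = 0.00833333.
Each month: B ← B·(1+r) − €160.00.
Month 1: interest €41.17; balance after payment €4,821.17.
Month 2: interest €40.18; balance after payment €4,701.34.
Month 3: interest €39.18; balance after payment €4,580.52.
Month 4: interest €38.17; balance after payment €4,458.69.
Month 5: interest €37.16; balance after payment €4,335.85.

€4,335.85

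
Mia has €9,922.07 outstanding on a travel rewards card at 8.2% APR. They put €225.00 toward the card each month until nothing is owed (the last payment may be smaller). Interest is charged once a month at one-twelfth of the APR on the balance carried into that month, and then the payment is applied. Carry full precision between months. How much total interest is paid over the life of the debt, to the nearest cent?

Monthly rate r = 8.2%/12 = 0.683333% = 0.00683333.
Payoff takes n = ⌈−ln(1 − rB₀/P)/ln(1+r)⌉ = ⌈52.655⌉ = 53 payments; the last is €147.59.
Total paid = 52·€225.00 + €147.59 = €11,847.59.
Total interest = total paid − principal = €11,847.59 − €9,922.07 = €1,925.52.

€1,925.52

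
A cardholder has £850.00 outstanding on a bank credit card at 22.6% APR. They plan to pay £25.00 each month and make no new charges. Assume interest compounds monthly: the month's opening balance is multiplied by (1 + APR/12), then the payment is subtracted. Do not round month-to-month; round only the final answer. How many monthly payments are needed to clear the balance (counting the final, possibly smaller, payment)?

55 months

Monthly rate r = 22.6%/12 = 1.88333% = 0.0188333.
Recurrence: B ← B·(1+r) − £25.00.
Month 1: interest £16.01; balance after payment £841.01.
Month 2: interest £15.84; balance after payment £831.85.
Closed form: n = −ln(1 − rB₀/P)/ln(1+r) = −ln(0.35967)/ln(1.01883) ≈ 54.806, so the balance reaches zero during payment 55.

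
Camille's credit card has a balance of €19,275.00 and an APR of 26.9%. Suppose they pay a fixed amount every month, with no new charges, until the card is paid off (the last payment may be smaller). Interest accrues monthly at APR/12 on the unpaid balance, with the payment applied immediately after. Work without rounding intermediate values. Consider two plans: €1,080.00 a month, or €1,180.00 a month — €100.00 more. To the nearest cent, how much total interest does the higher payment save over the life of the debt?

Monthly rate r = 26.9%/12 = 2.24167% = 0.0224167.
At €1,080.00/mo: n = ⌈−ln(1 − rB₀/P)/ln(1+r)⌉ = 24 payments (last €52.26); total interest = total paid − €19,275.00 = €5,617.26.
At €1,180.00/mo: 21 payments (last €673.51); total interest €4,998.51.
Interest saved = €5,617.26 − €4,998.51 = €618.75.

€618.75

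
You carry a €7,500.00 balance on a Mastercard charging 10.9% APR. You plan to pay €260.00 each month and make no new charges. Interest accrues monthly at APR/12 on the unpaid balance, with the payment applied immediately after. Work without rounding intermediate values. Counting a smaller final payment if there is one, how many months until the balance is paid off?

Monthly rate r = 10.9%/12 = 0.908333% = 0.00908333.
Recurrence: B ← B·(1+r) − €260.00.
Month 1: interest €68.12; balance after payment €7,308.12.
Month 2: interest €66.38; balance after payment €7,114.51.
Closed form: n = −ln(1 − rB₀/P)/ln(1+r) = −ln(0.73798)/ln(1.00908) ≈ 33.602, so the balance reaches zero during payment 34.

34 months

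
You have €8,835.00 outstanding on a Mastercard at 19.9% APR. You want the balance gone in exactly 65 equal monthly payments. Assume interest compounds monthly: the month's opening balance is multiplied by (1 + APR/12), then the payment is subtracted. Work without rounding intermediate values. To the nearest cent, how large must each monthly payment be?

€223.11

Monthly rate r = 19.9%/12 = 1.65833% = 0.0165833.
Level-payment amortization: P = B₀·r / (1 − (1+r)^(−n)) = 8835.00·0.0165833 / (1 − 1.01658^(−65)).
Denominator 1 − (1+r)^(−65) = 0.656674582.
P = 146.514 / 0.656674582 ≈ 223.11.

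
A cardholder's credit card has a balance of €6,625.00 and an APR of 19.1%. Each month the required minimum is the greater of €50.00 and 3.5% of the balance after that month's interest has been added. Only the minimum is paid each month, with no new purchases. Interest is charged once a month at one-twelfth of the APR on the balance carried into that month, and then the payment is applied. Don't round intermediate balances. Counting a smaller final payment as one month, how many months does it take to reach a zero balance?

Monthly rate r = 19.1%/12 = 1.59167% = 0.0159167.
While 3.5% of the post-interest balance exceeds €50.00, each month B ← (B·(1+r))·(1 − 0.035), i.e. B shrinks by the factor (1+r)·0.965 = 0.98036.
This holds for months 1–79. Entering month 80 the balance is €1,382.40; 3.5% of the post-interest balance is now below €50.00, so the flat €50.00 minimum applies from here.
From month 80 a fixed €50.00 at rate r clears €1,382.40 in 37 more payments. Total: 79 + 37 = 116 months.

116 months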